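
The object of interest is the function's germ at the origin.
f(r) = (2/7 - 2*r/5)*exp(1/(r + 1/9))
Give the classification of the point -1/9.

The point is an essential singularity.

The exponent 1/(r - (-1/9)) has a pole at -1/9, so exp(1/(r - (-1/9))) takes every nonzero value near it: an essential singularity (not a pole of any order).


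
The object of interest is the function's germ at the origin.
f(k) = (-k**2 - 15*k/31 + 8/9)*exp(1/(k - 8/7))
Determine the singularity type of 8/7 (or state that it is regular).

The point is an essential singularity.

The exponent 1/(k - (8/7)) has a pole at 8/7, so exp(1/(k - (8/7))) takes every nonzero value near it: an essential singularity (not a pole of any order).


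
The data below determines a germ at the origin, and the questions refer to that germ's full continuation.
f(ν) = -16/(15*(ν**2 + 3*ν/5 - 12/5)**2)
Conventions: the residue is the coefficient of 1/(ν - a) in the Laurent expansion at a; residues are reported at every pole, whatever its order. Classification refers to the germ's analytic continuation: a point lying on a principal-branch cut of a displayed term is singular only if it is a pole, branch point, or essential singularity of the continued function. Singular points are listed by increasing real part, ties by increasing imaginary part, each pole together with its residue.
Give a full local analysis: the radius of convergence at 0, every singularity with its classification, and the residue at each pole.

Denominator factor (ν**2 + 3*ν/5 - 12/5)^2: discriminant 249/25, real irrational roots -3/10 + (1/10)*sqrt(249) and -3/10 - (1/10)*sqrt(249); poles of order 2, moduli -3/10 + (1/10)*sqrt(249) and 3/10 + (1/10)*sqrt(249).
The radius of convergence is the smallest modulus among the singular points: -3/10 + (1/10)*sqrt(249).
The factor ν**2 + 3*ν/5 - 12/5 splits as (ν - a)(ν - a') with a = -3/10 - (1/10)*sqrt(249), a' = -3/10 + (1/10)*sqrt(249). At the order-2 pole a set g(ν) = (ν - a)^2*f(ν) = [-16/15] / (ν - a')^2.
Order-2 pole: residue = g'(a); g'(-3/10 - (1/10)*sqrt(249)) = -(800/186003)*sqrt(249), so the residue is -(800/186003)*sqrt(249).
The factor ν**2 + 3*ν/5 - 12/5 splits as (ν - a)(ν - a') with a = -3/10 + (1/10)*sqrt(249), a' = -3/10 - (1/10)*sqrt(249). At the order-2 pole a set g(ν) = (ν - a)^2*f(ν) = [-16/15] / (ν - a')^2.
Order-2 pole: residue = g'(a); g'(-3/10 + (1/10)*sqrt(249)) = (800/186003)*sqrt(249), so the residue is (800/186003)*sqrt(249).
List the singular points by increasing real part (a conjugate pair: the negative imaginary part first).

Radius of convergence at 0: -3/10 + (1/10)*sqrt(249).
At -3/10 - (1/10)*sqrt(249): a pole of order 2; residue -(800/186003)*sqrt(249).
At -3/10 + (1/10)*sqrt(249): a pole of order 2; residue (800/186003)*sqrt(249).


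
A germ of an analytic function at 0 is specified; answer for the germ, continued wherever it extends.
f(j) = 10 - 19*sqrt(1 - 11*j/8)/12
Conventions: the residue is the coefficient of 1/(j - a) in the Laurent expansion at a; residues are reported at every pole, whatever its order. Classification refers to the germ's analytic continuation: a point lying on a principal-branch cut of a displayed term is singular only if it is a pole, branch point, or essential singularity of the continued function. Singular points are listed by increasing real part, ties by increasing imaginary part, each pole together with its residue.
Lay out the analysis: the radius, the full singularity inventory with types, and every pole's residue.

Branch term (-19/12)*sqrt(1 - j/(8/11)): its argument vanishes at j = 8/11, a square-root branch point, modulus 8/11.
The radius of convergence is the smallest modulus among the singular points: 8/11.

Radius of convergence at 0: 8/11.
At 8/11: an algebraic (square-root) branch point.


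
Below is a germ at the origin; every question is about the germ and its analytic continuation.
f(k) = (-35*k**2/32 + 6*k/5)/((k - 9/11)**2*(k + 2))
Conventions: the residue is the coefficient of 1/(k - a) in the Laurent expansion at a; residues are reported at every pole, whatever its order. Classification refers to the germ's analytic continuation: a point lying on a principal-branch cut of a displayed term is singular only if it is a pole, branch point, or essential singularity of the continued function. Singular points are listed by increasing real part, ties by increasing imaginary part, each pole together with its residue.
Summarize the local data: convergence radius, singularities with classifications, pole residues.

Denominator factor (k + 2): pole of order 1 at -2, modulus 2.
Denominator factor (k - 9/11)^2: pole of order 2 at 9/11, modulus 9/11.
The radius of convergence is the smallest modulus among the singular points: 9/11.
At the order-1 pole -2 set g(k) = (k - (-2))*f(k) = (-35*k**2/32 + 6*k/5)/(k - 9/11)**2.
Simple pole: residue = g(a) at a = -2, which is -32791/38440.
At the order-2 pole 9/11 set g(k) = (k - (9/11))^2*f(k) = (-35*k**2/32 + 6*k/5)/(k + 2).
Order-2 pole: residue = g'(a); g'(9/11) = -37011/153760, so the residue is -37011/153760.
List the singular points by increasing real part (a conjugate pair: the negative imaginary part first).

Radius of convergence at 0: 9/11.
At -2: a pole of order 1; residue -32791/38440.
At 9/11: a pole of order 2; residue -37011/153760.


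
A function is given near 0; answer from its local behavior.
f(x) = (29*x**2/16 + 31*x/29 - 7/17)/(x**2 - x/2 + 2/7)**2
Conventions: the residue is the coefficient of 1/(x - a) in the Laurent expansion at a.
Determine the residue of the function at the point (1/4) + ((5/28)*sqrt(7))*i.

The residue is -((20614/61625)*sqrt(7))*i.

The factor x**2 - x/2 + 2/7 splits as (x - a)(x - a') with a = (1/4) + ((5/28)*sqrt(7))*i, a' = (1/4) - ((5/28)*sqrt(7))*i. At the order-2 pole a set g(x) = (x - a)^2*f(x) = [29*x**2/16 + 31*x/29 - 7/17] / (x - a')^2.
Order-2 pole: residue = g'(a); g'((1/4) + ((5/28)*sqrt(7))*i) = -((20614/61625)*sqrt(7))*i, so the residue is -((20614/61625)*sqrt(7))*i.


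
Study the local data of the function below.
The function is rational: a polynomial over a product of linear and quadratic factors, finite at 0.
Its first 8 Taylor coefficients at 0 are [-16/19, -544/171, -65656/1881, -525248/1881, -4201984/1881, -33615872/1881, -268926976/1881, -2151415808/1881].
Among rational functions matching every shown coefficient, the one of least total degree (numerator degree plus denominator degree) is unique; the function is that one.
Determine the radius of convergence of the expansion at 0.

The radius of convergence is 1/8.

No rational of total degree below 3 reproduces all 8 coefficients; solving the [2/1] Pade equations on them gives f(r) = (13*r**2/11 - 4*r/9 + 2/19)/(r - 1/8), whose expansion matches every shown term.
Denominator factor (r - 1/8): pole of order 1 at 1/8, modulus 1/8.
The radius of convergence is the smallest modulus among the singular points: 1/8.


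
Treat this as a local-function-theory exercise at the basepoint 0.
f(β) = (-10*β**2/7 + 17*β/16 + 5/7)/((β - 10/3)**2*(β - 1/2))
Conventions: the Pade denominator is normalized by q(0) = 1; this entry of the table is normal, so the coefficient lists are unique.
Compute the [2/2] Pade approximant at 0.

The Pade approximant has numerator coefficients [-9/70, -214384167/1701503200, 2455892631/5955261200]; denominator coefficients [1, -33046637/10634395, 458772711/212687900].

Taylor coefficients needed (expand at 0): a_0 = -9/70, a_1 = -2943/5600, a_2 = -5283/5600, a_3 = -1006893/560000, a_4 = -22203/6250.
Write the denominator as Q(β) = 1 + q1*β + q2*β^2. Requiring Q*f - P = O(β^5) with deg P <= 2 kills the coefficients of β^3..β^4 in Q*f:
  β^3: a_3 + q1*a_2 + q2*a_1 = 0, i.e. -1006893/560000 + (-5283/5600)*q1 + (-2943/5600)*q2 = 0.
  β^4: a_4 + q1*a_3 + q2*a_2 = 0, i.e. -22203/6250 + (-1006893/560000)*q1 + (-5283/5600)*q2 = 0.
Solving this linear system: q1 = -33046637/10634395, q2 = 458772711/212687900.
The numerator is Q*f truncated at degree 2: P0 = a_0 = -9/70; P1 = a_1 + q1*a_0 = -214384167/1701503200; P2 = a_2 + q1*a_1 + q2*a_0 = 2455892631/5955261200.


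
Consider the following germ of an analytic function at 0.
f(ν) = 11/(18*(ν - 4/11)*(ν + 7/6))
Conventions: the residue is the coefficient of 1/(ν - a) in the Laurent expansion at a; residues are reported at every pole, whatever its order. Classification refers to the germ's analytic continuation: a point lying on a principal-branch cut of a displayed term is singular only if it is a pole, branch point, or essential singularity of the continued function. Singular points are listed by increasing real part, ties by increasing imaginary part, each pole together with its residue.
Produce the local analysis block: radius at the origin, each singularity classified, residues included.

Radius of convergence at 0: 4/11.
At -7/6: a pole of order 1; residue -121/303.
At 4/11: a pole of order 1; residue 121/303.

Denominator factor (ν + 7/6): pole of order 1 at -7/6, modulus 7/6.
Denominator factor (ν - 4/11): pole of order 1 at 4/11, modulus 4/11.
The radius of convergence is the smallest modulus among the singular points: 4/11.
At the order-1 pole -7/6 set g(ν) = (ν - (-7/6))*f(ν) = 11/(18*(ν - 4/11)).
Simple pole: residue = g(a) at a = -7/6, which is -121/303.
At the order-1 pole 4/11 set g(ν) = (ν - (4/11))*f(ν) = 11/(18*(ν + 7/6)).
Simple pole: residue = g(a) at a = 4/11, which is 121/303.
List the singular points by increasing real part (a conjugate pair: the negative imaginary part first).


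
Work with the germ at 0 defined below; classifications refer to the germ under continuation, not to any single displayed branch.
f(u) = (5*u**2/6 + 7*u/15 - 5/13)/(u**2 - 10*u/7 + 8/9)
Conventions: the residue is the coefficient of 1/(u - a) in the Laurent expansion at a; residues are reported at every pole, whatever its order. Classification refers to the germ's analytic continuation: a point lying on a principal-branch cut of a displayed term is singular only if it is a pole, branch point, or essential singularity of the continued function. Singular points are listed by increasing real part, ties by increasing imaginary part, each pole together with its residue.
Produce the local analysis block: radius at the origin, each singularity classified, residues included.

Denominator factor (u**2 - 10*u/7 + 8/9): discriminant -668/441, complex-conjugate roots (5/7) + ((1/21)*sqrt(167))*i and (5/7) - ((1/21)*sqrt(167))*i; poles of order 1, moduli (2/3)*sqrt(2) and (2/3)*sqrt(2).
The radius of convergence is the smallest modulus among the singular points: (2/3)*sqrt(2).
The factor u**2 - 10*u/7 + 8/9 splits as (u - a)(u - a') with a = (5/7) - ((1/21)*sqrt(167))*i, a' = (5/7) + ((1/21)*sqrt(167))*i. At the order-1 pole a set g(u) = (u - a)*f(u) = [5*u**2/6 + 7*u/15 - 5/13] / (u - a').
Simple pole: residue = g(a) at a = (5/7) - ((1/21)*sqrt(167))*i, which is (29/35) + ((1003/273546)*sqrt(167))*i.
The factor u**2 - 10*u/7 + 8/9 splits as (u - a)(u - a') with a = (5/7) + ((1/21)*sqrt(167))*i, a' = (5/7) - ((1/21)*sqrt(167))*i. At the order-1 pole a set g(u) = (u - a)*f(u) = [5*u**2/6 + 7*u/15 - 5/13] / (u - a').
Simple pole: residue = g(a) at a = (5/7) + ((1/21)*sqrt(167))*i, which is (29/35) - ((1003/273546)*sqrt(167))*i.
List the singular points by increasing real part (a conjugate pair: the negative imaginary part first).

Radius of convergence at 0: (2/3)*sqrt(2).
At (5/7) - ((1/21)*sqrt(167))*i: a pole of order 1; residue (29/35) + ((1003/273546)*sqrt(167))*i.
At (5/7) + ((1/21)*sqrt(167))*i: a pole of order 1; residue (29/35) - ((1003/273546)*sqrt(167))*i.


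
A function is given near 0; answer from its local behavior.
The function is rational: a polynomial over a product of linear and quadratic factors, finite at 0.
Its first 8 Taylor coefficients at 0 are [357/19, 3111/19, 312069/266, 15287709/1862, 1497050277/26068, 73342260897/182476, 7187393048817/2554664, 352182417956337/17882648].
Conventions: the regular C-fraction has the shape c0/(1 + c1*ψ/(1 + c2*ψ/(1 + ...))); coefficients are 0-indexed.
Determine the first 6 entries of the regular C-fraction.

Taylor coefficients (read off): a_0 = 357/19, a_1 = 3111/19, a_2 = 312069/266, a_3 = 15287709/1862, a_4 = 1497050277/26068, a_5 = 73342260897/182476.
c0 = a_0 = 357/19. Peel one level at a time: if S = 1 + c*ψ/S' with S'(0) = 1, then c is the ψ-coefficient of S and S' = c*ψ/(S - 1).
S_1 = c0/f = 1 + (-61/7)*ψ + (27/2)*ψ^2 + ...; c1 = -61/7.
S_2 = c1*ψ/(S_1 - 1) = 1 + (189/122)*ψ + (17787/14884)*ψ^2 + ...; c2 = 189/122.
S_3 = c2*ψ/(S_2 - 1) = 1 + (-847/1098)*ψ + (49/81)*ψ^2 + ...; c3 = -847/1098.
S_4 = c3*ψ/(S_3 - 1) = 1 + (854/1089)*ψ + (17934/14641)*ψ^2 + ...; c4 = 854/1089.
S_5 = c4*ψ/(S_4 - 1) = 1 + (-189/121)*ψ + ...; c5 = -189/121.

The regular C-fraction coefficients are [357/19, -61/7, 189/122, -847/1098, 854/1089, -189/121].


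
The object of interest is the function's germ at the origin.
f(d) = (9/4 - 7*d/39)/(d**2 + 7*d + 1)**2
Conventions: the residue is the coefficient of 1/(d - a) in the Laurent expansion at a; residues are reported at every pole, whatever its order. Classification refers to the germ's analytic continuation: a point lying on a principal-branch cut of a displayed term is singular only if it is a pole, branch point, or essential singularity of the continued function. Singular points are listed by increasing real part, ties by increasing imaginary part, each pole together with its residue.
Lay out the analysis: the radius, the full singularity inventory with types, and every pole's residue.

Denominator factor (d**2 + 7*d + 1)^2: discriminant 45, real irrational roots -7/2 + (3/2)*sqrt(5) and -7/2 - (3/2)*sqrt(5); poles of order 2, moduli 7/2 - (3/2)*sqrt(5) and 7/2 + (3/2)*sqrt(5).
The radius of convergence is the smallest modulus among the singular points: 7/2 - (3/2)*sqrt(5).
The factor d**2 + 7*d + 1 splits as (d - a)(d - a') with a = -7/2 - (3/2)*sqrt(5), a' = -7/2 + (3/2)*sqrt(5). At the order-2 pole a set g(d) = (d - a)^2*f(d) = [9/4 - 7*d/39] / (d - a')^2.
Order-2 pole: residue = g'(a); g'(-7/2 - (3/2)*sqrt(5)) = (449/52650)*sqrt(5), so the residue is (449/52650)*sqrt(5).
The factor d**2 + 7*d + 1 splits as (d - a)(d - a') with a = -7/2 + (3/2)*sqrt(5), a' = -7/2 - (3/2)*sqrt(5). At the order-2 pole a set g(d) = (d - a)^2*f(d) = [9/4 - 7*d/39] / (d - a')^2.
Order-2 pole: residue = g'(a); g'(-7/2 + (3/2)*sqrt(5)) = -(449/52650)*sqrt(5), so the residue is -(449/52650)*sqrt(5).
List the singular points by increasing real part (a conjugate pair: the negative imaginary part first).

Radius of convergence at 0: 7/2 - (3/2)*sqrt(5).
At -7/2 - (3/2)*sqrt(5): a pole of order 2; residue (449/52650)*sqrt(5).
At -7/2 + (3/2)*sqrt(5): a pole of order 2; residue -(449/52650)*sqrt(5).


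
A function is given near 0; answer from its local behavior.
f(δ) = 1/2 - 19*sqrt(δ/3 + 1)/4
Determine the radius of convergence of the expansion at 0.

Branch term (-19/4)*sqrt(1 - δ/(-3)): its argument vanishes at δ = -3, a square-root branch point, modulus 3.
The radius of convergence is the smallest modulus among the singular points: 3.

The radius of convergence is 3.


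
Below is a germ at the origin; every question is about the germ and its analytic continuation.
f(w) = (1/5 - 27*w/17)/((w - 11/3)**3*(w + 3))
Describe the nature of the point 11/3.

The point is a pole of order 3.

The denominator factor w - 11/3 vanishes at 11/3 and appears to the power 3; the numerator there equals -478/85, nonzero, and no other factor vanishes.
Hence a pole whose order is the multiplicity, 3.


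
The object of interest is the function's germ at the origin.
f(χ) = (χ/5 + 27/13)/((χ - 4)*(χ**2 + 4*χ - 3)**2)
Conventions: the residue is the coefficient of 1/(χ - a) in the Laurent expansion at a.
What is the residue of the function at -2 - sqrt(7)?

The factor χ**2 + 4*χ - 3 splits as (χ - a)(χ - a') with a = -2 - sqrt(7), a' = -2 + sqrt(7). At the order-2 pole a set g(χ) = (χ - a)^2*f(χ) = [(χ/5 + 27/13)/(χ - 4)] / (χ - a')^2.
Order-2 pole: residue = g'(a); g'(-2 - sqrt(7)) = -187/109330 - (5897/10714340)*sqrt(7), so the residue is -187/109330 - (5897/10714340)*sqrt(7).

The residue is -187/109330 - (5897/10714340)*sqrt(7).


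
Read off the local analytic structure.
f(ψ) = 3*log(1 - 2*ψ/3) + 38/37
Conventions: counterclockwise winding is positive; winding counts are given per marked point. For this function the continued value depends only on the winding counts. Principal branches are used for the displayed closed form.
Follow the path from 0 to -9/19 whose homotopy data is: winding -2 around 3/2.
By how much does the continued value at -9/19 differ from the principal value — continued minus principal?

Continued minus principal equals -(12)*pi*i.

The rational part is single-valued and drops out of the difference; each branch term changes only by its own monodromy.
(3)*log(1 - ψ/(3/2)): each positive loop around 3/2 adds 2*pi*i to the log, so winding -2 contributes (3)*(-2)*2*pi*i = -(12)*pi*i.
Summing the contributions at ψ = -9/19 gives -(12)*pi*i.


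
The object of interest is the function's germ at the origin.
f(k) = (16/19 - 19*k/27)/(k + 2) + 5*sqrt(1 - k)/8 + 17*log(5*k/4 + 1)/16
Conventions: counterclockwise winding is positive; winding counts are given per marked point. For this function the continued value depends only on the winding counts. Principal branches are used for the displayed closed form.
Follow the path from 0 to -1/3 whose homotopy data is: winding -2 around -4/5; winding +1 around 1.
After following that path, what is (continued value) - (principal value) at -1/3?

Continued minus principal equals (-(5/6)*sqrt(3)) - ((17/4)*pi)*i.

The rational part is single-valued and drops out of the difference; each branch term changes only by its own monodromy.
(17/16)*log(1 - k/(-4/5)): each positive loop around -4/5 adds 2*pi*i to the log, so winding -2 contributes (17/16)*(-2)*2*pi*i = -(17/4)*pi*i.
(5/8)*sqrt(1 - k/(1)): winding +1 is odd, the square root flips sign, contributing -2*(5/8)*sqrt(1 - (-1/3)/(1)) = -2*(5/8)*sqrt(4/3) = -(5/6)*sqrt(3).
Summing the contributions at k = -1/3 gives (-(5/6)*sqrt(3)) - ((17/4)*pi)*i.


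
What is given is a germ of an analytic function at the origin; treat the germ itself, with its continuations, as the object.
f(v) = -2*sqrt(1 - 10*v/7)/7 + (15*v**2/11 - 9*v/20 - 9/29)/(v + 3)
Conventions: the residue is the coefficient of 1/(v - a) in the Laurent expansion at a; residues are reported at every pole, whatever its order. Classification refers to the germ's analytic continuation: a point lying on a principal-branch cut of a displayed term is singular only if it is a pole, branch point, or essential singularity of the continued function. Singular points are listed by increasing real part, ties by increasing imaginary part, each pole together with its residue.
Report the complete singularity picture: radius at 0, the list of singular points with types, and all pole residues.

Radius of convergence at 0: 7/10.
At -3: a pole of order 1; residue 84933/6380.
At 7/10: an algebraic (square-root) branch point.

Denominator factor (v + 3): pole of order 1 at -3, modulus 3.
Branch term (-2/7)*sqrt(1 - v/(7/10)): its argument vanishes at v = 7/10, a square-root branch point, modulus 7/10.
The radius of convergence is the smallest modulus among the singular points: 7/10.
The branch term is analytic at -3 and contributes nothing to the residue; only the rational part matters.
At the order-1 pole -3 set g(v) = (v - (-3))*(rational part) = 15*v**2/11 - 9*v/20 - 9/29.
Simple pole: residue = g(a) at a = -3, which is 84933/6380.
List the singular points by increasing real part (a conjugate pair: the negative imaginary part first).


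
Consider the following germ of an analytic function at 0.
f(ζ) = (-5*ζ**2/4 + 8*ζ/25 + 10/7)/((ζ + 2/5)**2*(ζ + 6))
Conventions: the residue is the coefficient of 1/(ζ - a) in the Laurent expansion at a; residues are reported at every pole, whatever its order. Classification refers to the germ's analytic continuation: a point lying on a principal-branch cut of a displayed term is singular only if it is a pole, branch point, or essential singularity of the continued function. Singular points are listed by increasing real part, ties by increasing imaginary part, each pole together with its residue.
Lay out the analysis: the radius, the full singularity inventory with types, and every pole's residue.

Denominator factor (ζ + 6): pole of order 1 at -6, modulus 6.
Denominator factor (ζ + 2/5)^2: pole of order 2 at -2/5, modulus 2/5.
The radius of convergence is the smallest modulus among the singular points: 2/5.
At the order-1 pole -6 set g(ζ) = (ζ - (-6))*f(ζ) = (-5*ζ**2/4 + 8*ζ/25 + 10/7)/(ζ + 2/5)**2.
Simple pole: residue = g(a) at a = -6, which is -7961/5488.
At the order-2 pole -2/5 set g(ζ) = (ζ - (-2/5))^2*f(ζ) = (-5*ζ**2/4 + 8*ζ/25 + 10/7)/(ζ + 6).
Order-2 pole: residue = g'(a); g'(-2/5) = 1101/5488, so the residue is 1101/5488.
List the singular points by increasing real part (a conjugate pair: the negative imaginary part first).

Radius of convergence at 0: 2/5.
At -6: a pole of order 1; residue -7961/5488.
At -2/5: a pole of order 2; residue 1101/5488.


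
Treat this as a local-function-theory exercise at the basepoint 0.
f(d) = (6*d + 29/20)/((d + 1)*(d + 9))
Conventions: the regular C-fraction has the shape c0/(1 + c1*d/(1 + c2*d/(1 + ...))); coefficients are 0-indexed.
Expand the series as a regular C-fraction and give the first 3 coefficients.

The regular C-fraction coefficients are [29/180, -790/261, 95641/22910].

Taylor coefficients (expand at 0): a_0 = 29/180, a_1 = 79/162, a_2 = -8161/14580.
c0 = a_0 = 29/180. Peel one level at a time: if S = 1 + c*d/S' with S'(0) = 1, then c is the d-coefficient of S and S' = c*d/(S - 1).
S_1 = c0/f = 1 + (-790/261)*d + (95641/7569)*d^2 + ...; c1 = -790/261.
S_2 = c1*d/(S_1 - 1) = 1 + (95641/22910)*d + ...; c2 = 95641/22910.


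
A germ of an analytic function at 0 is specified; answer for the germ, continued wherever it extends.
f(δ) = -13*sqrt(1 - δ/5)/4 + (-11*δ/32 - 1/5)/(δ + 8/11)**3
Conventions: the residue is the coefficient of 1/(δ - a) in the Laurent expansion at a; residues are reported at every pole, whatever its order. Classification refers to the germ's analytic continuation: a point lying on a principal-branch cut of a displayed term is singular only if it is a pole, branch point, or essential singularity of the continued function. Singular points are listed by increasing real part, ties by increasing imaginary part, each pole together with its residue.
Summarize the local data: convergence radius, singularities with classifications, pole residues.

Radius of convergence at 0: 8/11.
At -8/11: a pole of order 3; residue 0.
At 5: an algebraic (square-root) branch point.

Denominator factor (δ + 8/11)^3: pole of order 3 at -8/11, modulus 8/11.
Branch term (-13/4)*sqrt(1 - δ/(5)): its argument vanishes at δ = 5, a square-root branch point, modulus 5.
The radius of convergence is the smallest modulus among the singular points: 8/11.
The branch term is analytic at -8/11 and contributes nothing to the residue; only the rational part matters.
At the order-3 pole -8/11 set g(δ) = (δ - (-8/11))^3*(rational part) = -11*δ/32 - 1/5.
Order-3 pole: residue = g''(a)/2; g''(-8/11) = 0, so the residue is 0.
List the singular points by increasing real part (a conjugate pair: the negative imaginary part first).


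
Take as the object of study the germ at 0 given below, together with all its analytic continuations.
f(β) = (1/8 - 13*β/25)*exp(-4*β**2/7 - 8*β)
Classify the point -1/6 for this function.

There is no denominator, hence no pole anywhere.
The factor exp(-4*β**2/7 - 8*β) is entire.
So the germ continues analytically to -1/6.

The point is a regular point.


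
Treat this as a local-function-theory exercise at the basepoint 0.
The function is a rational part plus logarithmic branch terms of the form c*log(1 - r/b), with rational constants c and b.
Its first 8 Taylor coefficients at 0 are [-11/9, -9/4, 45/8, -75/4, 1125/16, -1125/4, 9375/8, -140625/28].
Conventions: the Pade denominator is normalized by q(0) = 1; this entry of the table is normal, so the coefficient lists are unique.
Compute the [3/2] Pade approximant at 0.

Taylor coefficients needed (read off): a_0 = -11/9, a_1 = -9/4, a_2 = 45/8, a_3 = -75/4, a_4 = 1125/16, a_5 = -1125/4.
Write the denominator as Q(r) = 1 + q1*r + q2*r^2. Requiring Q*f - P = O(r^6) with deg P <= 3 kills the coefficients of r^4..r^5 in Q*f:
  r^4: a_4 + q1*a_3 + q2*a_2 = 0, i.e. 1125/16 + (-75/4)*q1 + (45/8)*q2 = 0.
  r^5: a_5 + q1*a_4 + q2*a_3 = 0, i.e. -1125/4 + (1125/16)*q1 + (-75/4)*q2 = 0.
Solving this linear system: q1 = 6, q2 = 15/2.
The numerator is Q*f truncated at degree 3: P0 = a_0 = -11/9; P1 = a_1 + q1*a_0 = -115/12; P2 = a_2 + q1*a_1 + q2*a_0 = -409/24; P3 = a_3 + q1*a_2 + q2*a_1 = -15/8.

The Pade approximant has numerator coefficients [-11/9, -115/12, -409/24, -15/8]; denominator coefficients [1, 6, 15/2].


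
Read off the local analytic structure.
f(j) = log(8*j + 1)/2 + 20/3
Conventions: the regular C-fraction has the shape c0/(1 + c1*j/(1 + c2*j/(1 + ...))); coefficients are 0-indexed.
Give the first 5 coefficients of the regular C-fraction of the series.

The regular C-fraction coefficients are [20/3, -3/5, 23/5, 80/69, 196/69].

Taylor coefficients (expand at 0): a_0 = 20/3, a_1 = 4, a_2 = -16, a_3 = 256/3, a_4 = -512.
c0 = a_0 = 20/3. Peel one level at a time: if S = 1 + c*j/S' with S'(0) = 1, then c is the j-coefficient of S and S' = c*j/(S - 1).
S_1 = c0/f = 1 + (-3/5)*j + (69/25)*j^2 + ...; c1 = -3/5.
S_2 = c1*j/(S_1 - 1) = 1 + (23/5)*j + (-16/3)*j^2 + ...; c2 = 23/5.
S_3 = c2*j/(S_2 - 1) = 1 + (80/69)*j + (-15680/4761)*j^2 + ...; c3 = 80/69.
S_4 = c3*j/(S_3 - 1) = 1 + (196/69)*j + ...; c4 = 196/69.


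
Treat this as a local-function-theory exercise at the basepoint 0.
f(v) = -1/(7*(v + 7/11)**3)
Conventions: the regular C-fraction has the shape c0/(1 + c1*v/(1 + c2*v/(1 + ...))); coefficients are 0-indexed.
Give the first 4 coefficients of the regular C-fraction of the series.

The regular C-fraction coefficients are [-1331/2401, 33/7, -11/7, 22/21].

Taylor coefficients (expand at 0): a_0 = -1331/2401, a_1 = 43923/16807, a_2 = -966306/117649, a_3 = 17715610/823543.
c0 = a_0 = -1331/2401. Peel one level at a time: if S = 1 + c*v/S' with S'(0) = 1, then c is the v-coefficient of S and S' = c*v/(S - 1).
S_1 = c0/f = 1 + (33/7)*v + (363/49)*v^2 + ...; c1 = 33/7.
S_2 = c1*v/(S_1 - 1) = 1 + (-11/7)*v + (242/147)*v^2 + ...; c2 = -11/7.
S_3 = c2*v/(S_2 - 1) = 1 + (22/21)*v + ...; c3 = 22/21.


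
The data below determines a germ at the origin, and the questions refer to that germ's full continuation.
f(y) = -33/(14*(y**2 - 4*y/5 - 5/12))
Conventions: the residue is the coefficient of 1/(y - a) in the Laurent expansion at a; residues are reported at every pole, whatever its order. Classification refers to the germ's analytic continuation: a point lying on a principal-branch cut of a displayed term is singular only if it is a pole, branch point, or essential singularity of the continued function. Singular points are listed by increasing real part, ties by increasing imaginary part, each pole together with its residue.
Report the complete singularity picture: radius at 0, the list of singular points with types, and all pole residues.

Radius of convergence at 0: -2/5 + (1/30)*sqrt(519).
At 2/5 - (1/30)*sqrt(519): a pole of order 1; residue (165/2422)*sqrt(519).
At 2/5 + (1/30)*sqrt(519): a pole of order 1; residue -(165/2422)*sqrt(519).

Denominator factor (y**2 - 4*y/5 - 5/12): discriminant 173/75, real irrational roots 2/5 + (1/30)*sqrt(519) and 2/5 - (1/30)*sqrt(519); poles of order 1, moduli 2/5 + (1/30)*sqrt(519) and -2/5 + (1/30)*sqrt(519).
The radius of convergence is the smallest modulus among the singular points: -2/5 + (1/30)*sqrt(519).
The factor y**2 - 4*y/5 - 5/12 splits as (y - a)(y - a') with a = 2/5 - (1/30)*sqrt(519), a' = 2/5 + (1/30)*sqrt(519). At the order-1 pole a set g(y) = (y - a)*f(y) = [-33/14] / (y - a').
Simple pole: residue = g(a) at a = 2/5 - (1/30)*sqrt(519), which is (165/2422)*sqrt(519).
The factor y**2 - 4*y/5 - 5/12 splits as (y - a)(y - a') with a = 2/5 + (1/30)*sqrt(519), a' = 2/5 - (1/30)*sqrt(519). At the order-1 pole a set g(y) = (y - a)*f(y) = [-33/14] / (y - a').
Simple pole: residue = g(a) at a = 2/5 + (1/30)*sqrt(519), which is -(165/2422)*sqrt(519).
List the singular points by increasing real part (a conjugate pair: the negative imaginary part first).


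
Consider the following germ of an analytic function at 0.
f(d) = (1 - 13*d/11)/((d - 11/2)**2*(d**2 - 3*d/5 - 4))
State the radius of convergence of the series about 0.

Denominator factor (d - 11/2)^2: pole of order 2 at 11/2, modulus 11/2.
Denominator factor (d**2 - 3*d/5 - 4): discriminant 409/25, real irrational roots 3/10 + (1/10)*sqrt(409) and 3/10 - (1/10)*sqrt(409); poles of order 1, moduli 3/10 + (1/10)*sqrt(409) and -3/10 + (1/10)*sqrt(409).
The radius of convergence is the smallest modulus among the singular points: -3/10 + (1/10)*sqrt(409).

The radius of convergence is -3/10 + (1/10)*sqrt(409).


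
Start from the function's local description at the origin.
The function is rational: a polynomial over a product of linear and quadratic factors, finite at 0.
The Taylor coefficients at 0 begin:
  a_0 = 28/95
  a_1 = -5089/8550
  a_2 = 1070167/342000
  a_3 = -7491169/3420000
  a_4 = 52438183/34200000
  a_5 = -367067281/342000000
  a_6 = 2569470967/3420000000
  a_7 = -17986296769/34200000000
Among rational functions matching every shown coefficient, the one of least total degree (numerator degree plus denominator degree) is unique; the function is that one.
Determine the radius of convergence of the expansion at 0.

The radius of convergence is 10/7.

No rational of total degree below 3 reproduces all 8 coefficients; solving the [2/1] Pade equations on them gives f(β) = (31*β**2/8 - 5*β/9 + 8/19)/(β + 10/7), whose expansion matches every shown term.
Denominator factor (β + 10/7): pole of order 1 at -10/7, modulus 10/7.
The radius of convergence is the smallest modulus among the singular points: 10/7.


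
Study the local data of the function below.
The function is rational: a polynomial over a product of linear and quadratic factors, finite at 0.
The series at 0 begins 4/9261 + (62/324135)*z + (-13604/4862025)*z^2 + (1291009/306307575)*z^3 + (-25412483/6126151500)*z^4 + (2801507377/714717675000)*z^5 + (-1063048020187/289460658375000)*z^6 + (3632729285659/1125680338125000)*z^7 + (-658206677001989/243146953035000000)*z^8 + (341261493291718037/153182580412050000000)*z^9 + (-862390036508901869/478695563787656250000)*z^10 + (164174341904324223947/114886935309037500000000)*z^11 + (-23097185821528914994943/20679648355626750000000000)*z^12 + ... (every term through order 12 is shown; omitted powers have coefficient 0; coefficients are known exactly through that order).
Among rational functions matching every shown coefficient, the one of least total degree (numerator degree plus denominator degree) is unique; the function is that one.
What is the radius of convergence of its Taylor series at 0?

No rational of total degree below 11 reproduces all 13 coefficients; solving the [2/9] Pade equations on them gives f(z) = (-34*z**2/15 + 15*z/14 + 1/2)/((z + 3/2)**3*(z**2 - 7*z/10 + 7)**3), whose expansion matches every shown term.
Denominator factor (z + 3/2)^3: pole of order 3 at -3/2, modulus 3/2.
Denominator factor (z**2 - 7*z/10 + 7)^3: discriminant -2751/100, complex-conjugate roots (7/20) + ((1/20)*sqrt(2751))*i and (7/20) - ((1/20)*sqrt(2751))*i; poles of order 3, moduli sqrt(7) and sqrt(7).
The radius of convergence is the smallest modulus among the singular points: 3/2.

The radius of convergence is 3/2.


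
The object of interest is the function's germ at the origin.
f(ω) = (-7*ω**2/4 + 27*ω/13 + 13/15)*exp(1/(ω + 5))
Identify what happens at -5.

The point is an essential singularity.

The exponent 1/(ω - (-5)) has a pole at -5, so exp(1/(ω - (-5))) takes every nonzero value near it: an essential singularity (not a pole of any order).


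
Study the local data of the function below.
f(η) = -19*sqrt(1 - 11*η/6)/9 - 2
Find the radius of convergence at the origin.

Branch term (-19/9)*sqrt(1 - η/(6/11)): its argument vanishes at η = 6/11, a square-root branch point, modulus 6/11.
The radius of convergence is the smallest modulus among the singular points: 6/11.

The radius of convergence is 6/11.


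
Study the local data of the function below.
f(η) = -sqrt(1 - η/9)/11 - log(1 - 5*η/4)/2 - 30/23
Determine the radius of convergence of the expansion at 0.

The radius of convergence is 4/5.

Branch term (-1/2)*log(1 - η/(4/5)): its argument vanishes at η = 4/5, a logarithmic branch point, modulus 4/5.
Branch term (-1/11)*sqrt(1 - η/(9)): its argument vanishes at η = 9, a square-root branch point, modulus 9.
The radius of convergence is the smallest modulus among the singular points: 4/5.


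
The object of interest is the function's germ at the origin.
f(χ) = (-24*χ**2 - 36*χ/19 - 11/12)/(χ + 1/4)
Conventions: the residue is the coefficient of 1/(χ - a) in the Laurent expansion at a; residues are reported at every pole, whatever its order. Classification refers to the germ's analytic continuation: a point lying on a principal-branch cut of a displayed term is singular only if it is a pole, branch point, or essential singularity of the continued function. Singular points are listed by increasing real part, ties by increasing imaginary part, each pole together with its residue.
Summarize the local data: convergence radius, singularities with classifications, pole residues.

Denominator factor (χ + 1/4): pole of order 1 at -1/4, modulus 1/4.
The radius of convergence is the smallest modulus among the singular points: 1/4.
At the order-1 pole -1/4 set g(χ) = (χ - (-1/4))*f(χ) = -24*χ**2 - 36*χ/19 - 11/12.
Simple pole: residue = g(a) at a = -1/4, which is -443/228.

Radius of convergence at 0: 1/4.
At -1/4: a pole of order 1; residue -443/228.


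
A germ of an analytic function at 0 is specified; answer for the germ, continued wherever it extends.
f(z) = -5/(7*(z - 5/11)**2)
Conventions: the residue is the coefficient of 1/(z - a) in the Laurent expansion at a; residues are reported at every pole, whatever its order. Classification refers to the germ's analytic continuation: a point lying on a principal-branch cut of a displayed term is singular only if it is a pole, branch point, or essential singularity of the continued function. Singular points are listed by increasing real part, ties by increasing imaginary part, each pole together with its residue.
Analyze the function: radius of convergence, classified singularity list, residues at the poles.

Radius of convergence at 0: 5/11.
At 5/11: a pole of order 2; residue 0.

Denominator factor (z - 5/11)^2: pole of order 2 at 5/11, modulus 5/11.
The radius of convergence is the smallest modulus among the singular points: 5/11.
At the order-2 pole 5/11 set g(z) = (z - (5/11))^2*f(z) = -5/7.
Order-2 pole: residue = g'(a); g'(5/11) = 0, so the residue is 0.


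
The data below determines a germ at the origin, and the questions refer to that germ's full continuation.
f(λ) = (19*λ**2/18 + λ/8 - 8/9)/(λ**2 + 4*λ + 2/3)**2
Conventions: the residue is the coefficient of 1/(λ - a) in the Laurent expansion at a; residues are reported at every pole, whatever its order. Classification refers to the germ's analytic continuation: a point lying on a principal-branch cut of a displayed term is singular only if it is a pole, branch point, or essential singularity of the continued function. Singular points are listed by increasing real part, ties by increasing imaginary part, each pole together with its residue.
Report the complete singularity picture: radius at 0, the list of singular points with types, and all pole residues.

Radius of convergence at 0: 2 - (1/3)*sqrt(30).
At -2 - (1/3)*sqrt(30): a pole of order 2; residue -(47/14400)*sqrt(30).
At -2 + (1/3)*sqrt(30): a pole of order 2; residue (47/14400)*sqrt(30).


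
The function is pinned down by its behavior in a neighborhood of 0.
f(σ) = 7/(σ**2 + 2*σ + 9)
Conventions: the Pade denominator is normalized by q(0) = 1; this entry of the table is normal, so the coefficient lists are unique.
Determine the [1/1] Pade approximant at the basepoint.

The Pade approximant has numerator coefficients [7/9, -7/18]; denominator coefficients [1, -5/18].

Taylor coefficients needed (expand at 0): a_0 = 7/9, a_1 = -14/81, a_2 = -35/729.
Write the denominator as Q(σ) = 1 + q1*σ. Requiring Q*f - P = O(σ^3) with deg P <= 1 kills the coefficients of σ^2..σ^2 in Q*f:
  σ^2: a_2 + q1*a_1 = 0, i.e. -35/729 + (-14/81)*q1 = 0.
Solving this linear system: q1 = -5/18.
The numerator is Q*f truncated at degree 1: P0 = a_0 = 7/9; P1 = a_1 + q1*a_0 = -7/18.


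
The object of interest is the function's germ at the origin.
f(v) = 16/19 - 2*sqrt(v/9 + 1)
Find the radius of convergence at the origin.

Branch term (-2)*sqrt(1 - v/(-9)): its argument vanishes at v = -9, a square-root branch point, modulus 9.
The radius of convergence is the smallest modulus among the singular points: 9.

The radius of convergence is 9.


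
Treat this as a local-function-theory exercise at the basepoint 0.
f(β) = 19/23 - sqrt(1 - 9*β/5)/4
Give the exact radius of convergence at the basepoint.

The radius of convergence is 5/9.

Branch term (-1/4)*sqrt(1 - β/(5/9)): its argument vanishes at β = 5/9, a square-root branch point, modulus 5/9.
The radius of convergence is the smallest modulus among the singular points: 5/9.


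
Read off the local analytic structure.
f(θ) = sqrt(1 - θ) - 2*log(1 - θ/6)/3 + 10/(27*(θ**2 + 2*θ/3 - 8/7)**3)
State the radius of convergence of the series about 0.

The radius of convergence is -1/3 + (1/21)*sqrt(553).

Denominator factor (θ**2 + 2*θ/3 - 8/7)^3: discriminant 316/63, real irrational roots -1/3 + (1/21)*sqrt(553) and -1/3 - (1/21)*sqrt(553); poles of order 3, moduli -1/3 + (1/21)*sqrt(553) and 1/3 + (1/21)*sqrt(553).
Branch term (1)*sqrt(1 - θ/(1)): its argument vanishes at θ = 1, a square-root branch point, modulus 1.
Branch term (-2/3)*log(1 - θ/(6)): its argument vanishes at θ = 6, a logarithmic branch point, modulus 6.
The radius of convergence is the smallest modulus among the singular points: -1/3 + (1/21)*sqrt(553).


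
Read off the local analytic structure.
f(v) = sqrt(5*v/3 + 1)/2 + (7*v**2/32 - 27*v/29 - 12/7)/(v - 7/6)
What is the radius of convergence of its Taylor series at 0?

The radius of convergence is 3/5.

Denominator factor (v - 7/6): pole of order 1 at 7/6, modulus 7/6.
Branch term (1/2)*sqrt(1 - v/(-3/5)): its argument vanishes at v = -3/5, a square-root branch point, modulus 3/5.
The radius of convergence is the smallest modulus among the singular points: 3/5.


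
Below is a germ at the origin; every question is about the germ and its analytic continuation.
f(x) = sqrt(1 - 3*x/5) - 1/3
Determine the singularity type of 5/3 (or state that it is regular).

The point is an algebraic (square-root) branch point.

The term (1)*sqrt(1 - x/(5/3)) has argument 1 - 5/3/(5/3) = 0 at 5/3: a square-root (algebraic, two-sheeted) branch point; the remaining terms are analytic or single-valued there.


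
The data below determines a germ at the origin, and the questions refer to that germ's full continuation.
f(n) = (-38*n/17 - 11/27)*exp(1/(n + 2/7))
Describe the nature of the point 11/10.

There is no denominator, hence no pole anywhere.
The essential point of exp(1/(n - (-2/7))) is -2/7, not 11/10.
So the germ continues analytically to 11/10.

The point is a regular point.


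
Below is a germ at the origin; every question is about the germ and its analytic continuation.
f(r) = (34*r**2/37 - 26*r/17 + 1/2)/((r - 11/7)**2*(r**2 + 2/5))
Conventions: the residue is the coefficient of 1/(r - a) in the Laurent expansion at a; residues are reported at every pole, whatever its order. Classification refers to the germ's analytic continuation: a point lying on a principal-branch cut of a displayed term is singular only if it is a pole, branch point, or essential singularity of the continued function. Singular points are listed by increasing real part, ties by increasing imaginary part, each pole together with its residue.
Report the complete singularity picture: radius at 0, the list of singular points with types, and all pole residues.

Denominator factor (r**2 + 2/5): discriminant -8/5, complex-conjugate roots ((1/5)*sqrt(10))*i and -((1/5)*sqrt(10))*i; poles of order 1, moduli (1/5)*sqrt(10) and (1/5)*sqrt(10).
Denominator factor (r - 11/7)^2: pole of order 2 at 11/7, modulus 11/7.
The radius of convergence is the smallest modulus among the singular points: (1/5)*sqrt(10).
The factor r**2 + 2/5 splits as (r - a)(r - a') with a = -((1/5)*sqrt(10))*i, a' = ((1/5)*sqrt(10))*i. At the order-1 pole a set g(r) = (r - a)*f(r) = [(34*r**2/37 - 26*r/17 + 1/2)/(r - 11/7)**2] / (r - a').
Simple pole: residue = g(a) at a = -((1/5)*sqrt(10))*i, which is (-103780285/621714922) + ((165879259/2486859688)*sqrt(10))*i.
The factor r**2 + 2/5 splits as (r - a)(r - a') with a = ((1/5)*sqrt(10))*i, a' = -((1/5)*sqrt(10))*i. At the order-1 pole a set g(r) = (r - a)*f(r) = [(34*r**2/37 - 26*r/17 + 1/2)/(r - 11/7)**2] / (r - a').
Simple pole: residue = g(a) at a = ((1/5)*sqrt(10))*i, which is (-103780285/621714922) - ((165879259/2486859688)*sqrt(10))*i.
At the order-2 pole 11/7 set g(r) = (r - (11/7))^2*f(r) = (34*r**2/37 - 26*r/17 + 1/2)/(r**2 + 2/5).
Order-2 pole: residue = g'(a); g'(11/7) = 103780285/310857461, so the residue is 103780285/310857461.
List the singular points by increasing real part (a conjugate pair: the negative imaginary part first).

Radius of convergence at 0: (1/5)*sqrt(10).
At -((1/5)*sqrt(10))*i: a pole of order 1; residue (-103780285/621714922) + ((165879259/2486859688)*sqrt(10))*i.
At ((1/5)*sqrt(10))*i: a pole of order 1; residue (-103780285/621714922) - ((165879259/2486859688)*sqrt(10))*i.
At 11/7: a pole of order 2; residue 103780285/310857461.
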